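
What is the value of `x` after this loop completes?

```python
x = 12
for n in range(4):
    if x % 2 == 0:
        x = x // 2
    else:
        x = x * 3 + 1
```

Collatz-style transformation from 12
`x` takes the values: 12 → 6 → 3 → 10 → 5

Answer: 5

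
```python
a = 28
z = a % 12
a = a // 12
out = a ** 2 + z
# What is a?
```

Trace:
`a = 28` → a = 28
`z = a % 12` → z = 4
`a = a // 12` → a = 2
`out = a ** 2 + z` → out = 8
So a = 2

Answer: 2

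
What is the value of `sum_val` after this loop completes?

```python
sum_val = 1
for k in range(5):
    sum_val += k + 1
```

Start at 1, add 1 to 5 = 16
`sum_val` takes the values: 1 → 2 → 4 → 7 → 11 → 16

Answer: 16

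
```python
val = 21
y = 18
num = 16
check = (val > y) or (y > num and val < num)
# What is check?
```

Trace:
`val = 21` → val = 21
`y = 18` → y = 18
`num = 16` → num = 16
`check = (val > y) or (y > num and val < num)` → check = True
So check = True

Answer: True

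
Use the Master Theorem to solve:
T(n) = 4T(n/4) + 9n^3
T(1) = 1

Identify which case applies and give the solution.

a=4, b=4, f(n)=9n^3. log_4(4) = 1. Since c=3 > 1 and the regularity condition holds (4(n/4)^3 = (4/4^3)n^3 with 4/4^3 < 1), Case 3 applies: T(n) = Θ(f(n)) = O(n^3).

Answer: O(n^3) - Case 3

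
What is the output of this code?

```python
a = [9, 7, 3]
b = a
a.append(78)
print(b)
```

Key concept: basic list aliasing.
Step by step:
`a = [9, 7, 3]` → a = [9, 7, 3]
`b = a` → b = [9, 7, 3] (same object as a)
`a.append(78)` → a = [9, 7, 3, 78] (same object as b); b = [9, 7, 3, 78] (same object as a)
`print(b)` → prints [9, 7, 3, 78]

Answer: [9, 7, 3, 78]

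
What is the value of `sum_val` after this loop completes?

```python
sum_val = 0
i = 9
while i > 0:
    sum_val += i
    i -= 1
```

Sum 9 down to 1
`sum_val` takes the values: 0 → 9 → 17 → 24 → 30 → 35 → 39 → 42 → 44 → 45

Answer: 45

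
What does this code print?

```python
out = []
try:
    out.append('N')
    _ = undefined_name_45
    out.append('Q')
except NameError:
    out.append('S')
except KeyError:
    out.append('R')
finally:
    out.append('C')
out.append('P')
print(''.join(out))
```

Execution trace: 'N' (try body) → 'S' (except NameError) → 'C' (finally) → 'P' (after the try/except). Output: NSCP

Answer: NSCP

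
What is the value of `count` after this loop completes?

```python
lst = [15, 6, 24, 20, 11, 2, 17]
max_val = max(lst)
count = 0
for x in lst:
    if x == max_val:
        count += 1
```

Count of max value 24 in [15, 6, 24, 20, 11, 2, 17]
`count` takes the values: 0 → 1

Answer: 1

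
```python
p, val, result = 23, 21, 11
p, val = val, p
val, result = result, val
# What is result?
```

Trace:
`p, val, result = 23, 21, 11` → p = 23; val = 21; result = 11
`p, val = val, p` → p = 21; val = 23
`val, result = result, val` → val = 11; result = 23
So result = 23

Answer: 23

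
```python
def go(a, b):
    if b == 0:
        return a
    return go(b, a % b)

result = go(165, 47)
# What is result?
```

go(165, 47) -> go(47, 24) -> go(24, 23) -> go(23, 1) -> go(1, 0) -> 1

Answer: 1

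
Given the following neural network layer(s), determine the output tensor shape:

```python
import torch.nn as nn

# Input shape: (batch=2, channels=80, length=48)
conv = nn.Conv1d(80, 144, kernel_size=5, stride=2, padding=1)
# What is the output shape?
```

Input: (2, 80, 48) -> Output: (2, 144, 23)

Answer: (2, 144, 23)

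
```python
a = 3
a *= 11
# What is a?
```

Trace:
`a = 3` → a = 3
`a *= 11` → a = 33
So a = 33

Answer: 33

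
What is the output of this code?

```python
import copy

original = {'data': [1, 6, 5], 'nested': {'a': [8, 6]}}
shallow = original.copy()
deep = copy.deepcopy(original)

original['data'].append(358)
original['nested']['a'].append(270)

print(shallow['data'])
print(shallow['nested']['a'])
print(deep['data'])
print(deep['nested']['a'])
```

Key concept: comparing shallow vs deep copy.
Step by step:
`original = {'data': [1, 6, 5], 'nested': {'a': [8, 6]}}` → original = {'data': [1, 6, 5], 'nested': {'a': [8, 6]}}
`shallow = original.copy()` → shallow = {'data': [1, 6, 5], 'nested': {'a': [8, 6]}}
`deep = copy.deepcopy(original)` → deep = {'data': [1, 6, 5], 'nested': {'a': [8, 6]}}
`original['data'].append(358)` → original = {'data': [1, 6, 5, 358], 'nested': {'a': [8, 6]}}; shallow = {'data': [1, 6, 5, 358], 'nested': {'a': [8, 6]}}
`original['nested']['a'].append(270)` → original = {'data': [1, 6, 5, 358], 'nested': {'a': [8, 6, 270]}}; shallow = {'data': [1, 6, 5, 358], 'nested': {'a': [8, 6, 270]}}
`print(shallow['data'])` → prints [1, 6, 5, 358]
`print(shallow['nested']['a'])` → prints [8, 6, 270]
`print(deep['data'])` → prints [1, 6, 5]
`print(deep['nested']['a'])` → prints [8, 6]

Answer:
[1, 6, 5, 358]
[8, 6, 270]
[1, 6, 5]
[8, 6]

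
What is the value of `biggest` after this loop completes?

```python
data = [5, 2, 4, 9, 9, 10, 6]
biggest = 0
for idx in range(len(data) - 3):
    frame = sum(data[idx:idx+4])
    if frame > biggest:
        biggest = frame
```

Max sum of 4-element window in [5, 2, 4, 9, 9, 10, 6]
`biggest` takes the values: 0 → 20 → 24 → 32 → 34

Answer: 34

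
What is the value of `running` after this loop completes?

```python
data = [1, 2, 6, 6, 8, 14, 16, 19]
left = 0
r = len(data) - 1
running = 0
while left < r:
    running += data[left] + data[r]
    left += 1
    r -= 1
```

Sum of pairs from ends
`running` takes the values: 0 → 20 → 38 → 58 → 72

Answer: 72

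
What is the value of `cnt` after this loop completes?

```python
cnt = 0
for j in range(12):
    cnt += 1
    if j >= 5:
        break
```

Loop breaks when j reaches 5, cnt is 6
`cnt` takes the values: 0 → 1 → 2 → 3 → 4 → 5 → 6

Answer: 6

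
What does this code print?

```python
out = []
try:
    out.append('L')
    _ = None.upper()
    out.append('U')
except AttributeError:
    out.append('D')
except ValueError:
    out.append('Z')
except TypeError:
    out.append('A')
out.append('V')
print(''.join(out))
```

Execution trace: 'L' (try body) → 'D' (except AttributeError) → 'V' (after the try/except). Output: LDV

Answer: LDV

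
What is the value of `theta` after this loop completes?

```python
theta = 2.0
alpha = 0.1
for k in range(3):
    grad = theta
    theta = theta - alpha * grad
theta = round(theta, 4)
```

Gradient descent: w = 2.0 * (1 - 0.1)^3
`theta` takes the values: 2.0 → 1.8 → 1.62 → 1.458

Answer: 1.458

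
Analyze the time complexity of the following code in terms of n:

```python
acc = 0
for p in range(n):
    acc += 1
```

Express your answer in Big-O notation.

Each loop level contributes: n. Multiplying the contributions gives O(n).

Answer: O(n)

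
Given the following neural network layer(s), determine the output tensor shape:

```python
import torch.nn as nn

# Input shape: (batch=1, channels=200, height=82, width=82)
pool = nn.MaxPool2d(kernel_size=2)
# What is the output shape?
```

Input: (1, 200, 82, 82) -> Output: (1, 200, 41, 41)

Answer: (1, 200, 41, 41)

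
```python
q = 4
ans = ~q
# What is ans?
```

Trace:
`q = 4` → q = 4
`ans = ~q` → ans = -5
So ans = -5

Answer: -5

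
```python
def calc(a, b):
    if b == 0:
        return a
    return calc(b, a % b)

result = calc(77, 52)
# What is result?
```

calc(77, 52) -> calc(52, 25) -> calc(25, 2) -> calc(2, 1) -> calc(1, 0) -> 1

Answer: 1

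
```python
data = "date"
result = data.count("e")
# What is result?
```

Trace:
`data = "date"` → data = 'date'
`result = data.count("e")` → result = 1
So result = 1

Answer: 1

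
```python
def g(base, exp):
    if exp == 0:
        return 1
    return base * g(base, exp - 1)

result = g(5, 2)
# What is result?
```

g(5, 2) = 5 * 5 = 25

Answer: 25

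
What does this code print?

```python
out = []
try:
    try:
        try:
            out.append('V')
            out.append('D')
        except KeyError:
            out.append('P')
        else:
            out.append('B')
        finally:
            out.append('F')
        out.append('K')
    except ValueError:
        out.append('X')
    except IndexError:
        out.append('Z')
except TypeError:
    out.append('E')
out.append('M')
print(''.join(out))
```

Execution trace: 'V' (inner try body) → 'D' (inner try body, no exception) → 'B' (inner else) → 'F' (inner finally) → 'K' (try body, no exception) → 'M' (after the try/except). Output: VDBFKM

Answer: VDBFKM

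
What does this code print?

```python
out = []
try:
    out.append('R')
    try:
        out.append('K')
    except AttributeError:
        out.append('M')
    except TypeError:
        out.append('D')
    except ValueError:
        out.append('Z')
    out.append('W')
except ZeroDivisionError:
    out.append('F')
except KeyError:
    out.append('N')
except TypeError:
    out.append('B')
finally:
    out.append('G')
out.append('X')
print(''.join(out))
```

Execution trace: 'R' (try body) → 'K' (inner try body, no exception) → 'W' (try body, no exception) → 'G' (finally) → 'X' (after the try/except). Output: RKWGX

Answer: RKWGX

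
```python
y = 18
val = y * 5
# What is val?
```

Trace:
`y = 18` → y = 18
`val = y * 5` → val = 90
So val = 90

Answer: 90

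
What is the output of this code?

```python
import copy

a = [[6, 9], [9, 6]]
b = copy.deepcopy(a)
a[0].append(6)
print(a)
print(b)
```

Key concept: deep copy is fully independent.
Step by step:
`a = [[6, 9], [9, 6]]` → a = [[6, 9], [9, 6]]
`b = copy.deepcopy(a)` → b = [[6, 9], [9, 6]]
`a[0].append(6)` → a = [[6, 9, 6], [9, 6]]
`print(a)` → prints [[6, 9, 6], [9, 6]]
`print(b)` → prints [[6, 9], [9, 6]]

Answer:
[[6, 9, 6], [9, 6]]
[[6, 9], [9, 6]]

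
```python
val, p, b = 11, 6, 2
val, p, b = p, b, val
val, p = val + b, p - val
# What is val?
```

Trace:
`val, p, b = 11, 6, 2` → val = 11; p = 6; b = 2
`val, p, b = p, b, val` → val = 6; p = 2; b = 11
`val, p = val + b, p - val` → val = 17; p = -4
So val = 17

Answer: 17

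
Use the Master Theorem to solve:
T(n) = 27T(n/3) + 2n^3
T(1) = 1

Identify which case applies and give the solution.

a=27, b=3, f(n)=2n^3. log_3(27) = 3. Since c=3 = 3, Case 2 applies: T(n) = Θ(n^log_b(a) · log n) = O(n^3 log n).

Answer: O(n^3 log n) - Case 2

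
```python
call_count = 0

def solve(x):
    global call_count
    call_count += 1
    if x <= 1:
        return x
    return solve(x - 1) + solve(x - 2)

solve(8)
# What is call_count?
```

Calls(x) = 1 + Calls(x-1) + Calls(x-2); Calls(0)=Calls(1)=1. For x=8 this gives 67.

Answer: 67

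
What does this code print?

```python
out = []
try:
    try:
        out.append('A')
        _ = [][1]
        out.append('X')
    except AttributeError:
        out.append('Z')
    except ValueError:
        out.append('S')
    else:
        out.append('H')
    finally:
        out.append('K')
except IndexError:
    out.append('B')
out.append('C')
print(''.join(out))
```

Execution trace: 'A' (try body) → 'K' (finally) → 'B' (outer except IndexError) → 'C' (after the try/except). Output: AKBC

Answer: AKBC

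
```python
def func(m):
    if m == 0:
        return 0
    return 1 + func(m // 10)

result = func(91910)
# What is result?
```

Count of digits of 91910: 5

Answer: 5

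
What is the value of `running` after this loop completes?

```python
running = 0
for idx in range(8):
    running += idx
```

Sum of 0 to 7 = 28
`running` takes the values: 0 → 1 → 3 → 6 → 10 → 15 → 21 → 28

Answer: 28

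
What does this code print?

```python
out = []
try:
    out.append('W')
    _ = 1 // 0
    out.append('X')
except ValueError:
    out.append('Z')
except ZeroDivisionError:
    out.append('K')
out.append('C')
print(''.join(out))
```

Execution trace: 'W' (try body) → 'K' (except ZeroDivisionError) → 'C' (after the try/except). Output: WKC

Answer: WKC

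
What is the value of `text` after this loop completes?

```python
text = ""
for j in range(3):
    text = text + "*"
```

Repeat '*' 3 times
`text` takes the values: "" → "*" → "**" → "***"

Answer: "***"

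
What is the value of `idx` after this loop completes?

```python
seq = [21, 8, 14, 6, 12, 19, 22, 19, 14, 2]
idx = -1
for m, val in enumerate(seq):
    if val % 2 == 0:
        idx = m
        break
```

First even number index in [21, 8, 14, 6, 12, 19, 22, 19, 14, 2]
`idx` takes the values: -1 → 1

Answer: 1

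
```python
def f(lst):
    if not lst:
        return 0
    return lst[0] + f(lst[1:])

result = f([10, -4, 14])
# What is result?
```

10 + (-4) + 14 + 0 = 20

Answer: 20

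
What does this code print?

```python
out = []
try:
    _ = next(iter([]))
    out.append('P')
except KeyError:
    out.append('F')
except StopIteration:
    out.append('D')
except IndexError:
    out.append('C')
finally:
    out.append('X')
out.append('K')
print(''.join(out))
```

Execution trace: 'D' (except StopIteration) → 'X' (finally) → 'K' (after the try/except). Output: DXK

Answer: DXK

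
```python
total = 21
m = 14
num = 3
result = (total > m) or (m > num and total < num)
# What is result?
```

Trace:
`total = 21` → total = 21
`m = 14` → m = 14
`num = 3` → num = 3
`result = (total > m) or (m > num and total < num)` → result = True
So result = True

Answer: True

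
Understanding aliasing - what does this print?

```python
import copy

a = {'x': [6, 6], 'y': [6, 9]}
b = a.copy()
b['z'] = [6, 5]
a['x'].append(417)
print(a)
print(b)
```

Key concept: shallow copy of dict with mutable values.
Step by step:
`a = {'x': [6, 6], 'y': [6, 9]}` → a = {'x': [6, 6], 'y': [6, 9]}
`b = a.copy()` → b = {'x': [6, 6], 'y': [6, 9]}
`b['z'] = [6, 5]` → b = {'x': [6, 6], 'y': [6, 9], 'z': [6, 5]}
`a['x'].append(417)` → a = {'x': [6, 6, 417], 'y': [6, 9]}; b = {'x': [6, 6, 417], 'y': [6, 9], 'z': [6, 5]}
`print(a)` → prints {'x': [6, 6, 417], 'y': [6, 9]}
`print(b)` → prints {'x': [6, 6, 417], 'y': [6, 9], 'z': [6, 5]}

Answer:
{'x': [6, 6, 417], 'y': [6, 9]}
{'x': [6, 6, 417], 'y': [6, 9], 'z': [6, 5]}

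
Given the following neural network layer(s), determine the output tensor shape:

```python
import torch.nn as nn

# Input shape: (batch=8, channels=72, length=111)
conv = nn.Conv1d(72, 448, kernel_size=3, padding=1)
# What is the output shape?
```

Input: (8, 72, 111) -> Output: (8, 448, 111)

Answer: (8, 448, 111)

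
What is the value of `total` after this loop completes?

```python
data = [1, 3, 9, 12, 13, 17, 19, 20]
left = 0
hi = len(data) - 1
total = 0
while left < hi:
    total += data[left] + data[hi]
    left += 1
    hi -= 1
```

Sum of pairs from ends
`total` takes the values: 0 → 21 → 43 → 69 → 94

Answer: 94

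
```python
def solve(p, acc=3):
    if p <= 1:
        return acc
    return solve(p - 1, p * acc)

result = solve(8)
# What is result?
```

Accumulator trace (n, acc): (8, 3) -> (7, 24) -> (6, 168) -> (5, 1008) -> (4, 5040) -> (3, 20160) -> (2, 60480) -> (1, 120960) -> return 120960

Answer: 120960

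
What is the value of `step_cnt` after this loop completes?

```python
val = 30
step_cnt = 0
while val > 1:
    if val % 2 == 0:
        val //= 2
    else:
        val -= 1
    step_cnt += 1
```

Steps to reduce 30 to 1
`step_cnt` takes the values: 0 → 1 → 2 → 3 → 4 → 5 → 6 → 7

Answer: 7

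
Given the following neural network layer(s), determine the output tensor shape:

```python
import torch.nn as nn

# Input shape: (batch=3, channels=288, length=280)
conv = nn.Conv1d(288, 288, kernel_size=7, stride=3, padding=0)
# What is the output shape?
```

Input: (3, 288, 280) -> Output: (3, 288, 92)

Answer: (3, 288, 92)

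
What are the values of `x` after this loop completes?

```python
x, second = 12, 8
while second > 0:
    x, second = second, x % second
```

GCD of 12 and 8
`x` takes the values: 12 → 8 → 4

Answer: 4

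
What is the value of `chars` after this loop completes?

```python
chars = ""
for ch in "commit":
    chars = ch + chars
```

Reverse 'commit'
`chars` takes the values: "" → "c" → "oc" → "moc" → "mmoc" → "immoc" → "timmoc"

Answer: "timmoc"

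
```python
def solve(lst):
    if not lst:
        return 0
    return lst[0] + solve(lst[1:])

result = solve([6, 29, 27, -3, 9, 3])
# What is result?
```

6 + 29 + 27 + (-3) + 9 + 3 + 0 = 71

Answer: 71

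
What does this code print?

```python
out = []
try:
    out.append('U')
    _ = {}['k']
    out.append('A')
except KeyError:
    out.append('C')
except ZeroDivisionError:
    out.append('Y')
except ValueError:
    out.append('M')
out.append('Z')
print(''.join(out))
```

Execution trace: 'U' (try body) → 'C' (except KeyError) → 'Z' (after the try/except). Output: UCZ

Answer: UCZ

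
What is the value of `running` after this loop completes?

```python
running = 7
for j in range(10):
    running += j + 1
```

Start at 7, add 1 to 10 = 62
`running` takes the values: 7 → 8 → 10 → 13 → 17 → 22 → 28 → 35 → 43 → 52 → 62

Answer: 62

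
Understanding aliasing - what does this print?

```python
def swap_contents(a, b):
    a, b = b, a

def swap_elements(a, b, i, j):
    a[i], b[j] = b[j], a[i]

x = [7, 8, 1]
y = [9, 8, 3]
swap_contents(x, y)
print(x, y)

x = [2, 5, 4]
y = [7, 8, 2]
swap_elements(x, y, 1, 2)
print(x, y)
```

Key concept: parameter rebinding vs mutation.
Step by step:
`x = [7, 8, 1]` → x = [7, 8, 1]
`y = [9, 8, 3]` → y = [9, 8, 3]
`swap_contents(x, y)` → no visible change to tracked variables
`print(x, y)` → prints [7, 8, 1] [9, 8, 3]
`x = [2, 5, 4]` → x = [2, 5, 4]
`y = [7, 8, 2]` → y = [7, 8, 2]
`swap_elements(x, y, 1, 2)` → x = [2, 2, 4]; y = [7, 8, 5]
`print(x, y)` → prints [2, 2, 4] [7, 8, 5]

Answer:
[7, 8, 1] [9, 8, 3]
[2, 2, 4] [7, 8, 5]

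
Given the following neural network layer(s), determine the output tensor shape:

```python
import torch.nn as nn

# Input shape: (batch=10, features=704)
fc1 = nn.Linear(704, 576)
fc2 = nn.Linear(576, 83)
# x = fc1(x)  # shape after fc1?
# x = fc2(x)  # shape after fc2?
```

Input: (10, 704) -> after fc1: (10, 576) -> Output: (10, 83)

Answer: (10, 83)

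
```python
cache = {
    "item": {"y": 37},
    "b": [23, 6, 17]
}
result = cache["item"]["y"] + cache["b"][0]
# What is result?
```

Trace:
`cache = { ...` → cache = {'item': {'y': 37}, 'b': [23, 6, 17]}
`result = cache["item"]["y"] + cache["b"][0]` → result = 60
So result = 60

Answer: 60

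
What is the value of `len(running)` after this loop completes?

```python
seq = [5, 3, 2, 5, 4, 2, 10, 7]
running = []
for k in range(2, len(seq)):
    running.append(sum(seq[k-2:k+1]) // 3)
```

Number of 3-element averages
`running` takes the values: [] → [3] → [3, 3] → [3, 3, 3] → [3, 3, 3, 3] → [3, 3, 3, 3, 5] → [3, 3, 3, 3, 5, 6]
So `len(running)` = 6

Answer: 6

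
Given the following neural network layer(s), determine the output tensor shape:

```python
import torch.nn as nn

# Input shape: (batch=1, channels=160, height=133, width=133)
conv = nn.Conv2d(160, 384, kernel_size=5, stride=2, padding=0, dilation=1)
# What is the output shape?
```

Input: (1, 160, 133, 133) -> Output: (1, 384, 65, 65)

Answer: (1, 384, 65, 65)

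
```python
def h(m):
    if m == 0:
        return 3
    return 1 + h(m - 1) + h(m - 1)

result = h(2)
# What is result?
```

h(m) = 1 + 2·h(m-1), h(0)=3. Closed form: (3+1)·2^2 - 1 = 15.

Answer: 15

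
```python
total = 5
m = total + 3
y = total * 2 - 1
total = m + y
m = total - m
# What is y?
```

Trace:
`total = 5` → total = 5
`m = total + 3` → m = 8
`y = total * 2 - 1` → y = 9
`total = m + y` → total = 17
`m = total - m` → m = 9
So y = 9

Answer: 9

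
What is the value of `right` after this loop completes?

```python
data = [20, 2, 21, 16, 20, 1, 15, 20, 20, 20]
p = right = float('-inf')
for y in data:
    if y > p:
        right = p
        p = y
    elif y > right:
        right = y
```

Second largest (with repeats) in [20, 2, 21, 16, 20, 1, 15, 20, 20, 20]
`right` takes the values: -inf → 2 → 20

Answer: 20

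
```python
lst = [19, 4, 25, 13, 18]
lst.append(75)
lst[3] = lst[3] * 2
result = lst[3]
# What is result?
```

Trace:
`lst = [19, 4, 25, 13, 18]` → lst = [19, 4, 25, 13, 18]
`lst.append(75)` → lst = [19, 4, 25, 13, 18, 75]
`lst[3] = lst[3] * 2` → lst = [19, 4, 25, 26, 18, 75]
`result = lst[3]` → result = 26
So result = 26

Answer: 26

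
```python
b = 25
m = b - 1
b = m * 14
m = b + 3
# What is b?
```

Trace:
`b = 25` → b = 25
`m = b - 1` → m = 24
`b = m * 14` → b = 336
`m = b + 3` → m = 339
So b = 336

Answer: 336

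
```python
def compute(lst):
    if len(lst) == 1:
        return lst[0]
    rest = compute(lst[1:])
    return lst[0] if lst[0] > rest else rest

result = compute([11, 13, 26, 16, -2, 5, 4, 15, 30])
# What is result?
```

Recursive max over [11, 13, 26, 16, -2, 5, 4, 15, 30] = 30

Answer: 30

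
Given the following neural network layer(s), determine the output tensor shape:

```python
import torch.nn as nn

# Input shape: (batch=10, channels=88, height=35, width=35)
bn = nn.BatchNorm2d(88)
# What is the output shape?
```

Input: (10, 88, 35, 35) -> Output: (10, 88, 35, 35)

Answer: (10, 88, 35, 35)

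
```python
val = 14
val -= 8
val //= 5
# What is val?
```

Trace:
`val = 14` → val = 14
`val -= 8` → val = 6
`val //= 5` → val = 1
So val = 1

Answer: 1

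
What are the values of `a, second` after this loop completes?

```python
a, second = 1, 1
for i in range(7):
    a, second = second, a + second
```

Fibonacci: after 7 iterations
`a, second` takes the values: (1, 1) → (1, 2) → (2, 3) → (3, 5) → (5, 8) → (8, 13) → (13, 21) → (21, 34)

Answer: 21, 34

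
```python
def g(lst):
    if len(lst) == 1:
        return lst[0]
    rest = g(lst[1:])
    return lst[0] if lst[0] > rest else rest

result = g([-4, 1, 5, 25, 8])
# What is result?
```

Recursive max over [-4, 1, 5, 25, 8] = 25

Answer: 25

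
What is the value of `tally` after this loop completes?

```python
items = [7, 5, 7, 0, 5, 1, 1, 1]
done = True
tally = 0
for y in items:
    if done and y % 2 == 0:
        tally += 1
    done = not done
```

Count even values at even positions
`tally` takes the values: 0

Answer: 0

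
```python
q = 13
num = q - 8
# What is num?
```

Trace:
`q = 13` → q = 13
`num = q - 8` → num = 5
So num = 5

Answer: 5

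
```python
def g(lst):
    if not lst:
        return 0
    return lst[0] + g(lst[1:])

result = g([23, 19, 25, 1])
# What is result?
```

23 + 19 + 25 + 1 + 0 = 68

Answer: 68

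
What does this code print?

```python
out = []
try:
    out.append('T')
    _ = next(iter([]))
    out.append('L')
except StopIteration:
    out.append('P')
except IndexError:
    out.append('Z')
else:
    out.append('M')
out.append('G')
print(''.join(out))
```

Execution trace: 'T' (try body) → 'P' (except StopIteration) → 'G' (after the try/except). Output: TPG

Answer: TPG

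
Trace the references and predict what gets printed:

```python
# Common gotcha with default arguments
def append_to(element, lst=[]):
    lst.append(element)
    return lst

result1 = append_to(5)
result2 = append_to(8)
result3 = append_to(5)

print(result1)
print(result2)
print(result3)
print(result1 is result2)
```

Key concept: mutable default argument gotcha.
Step by step:
`result1 = append_to(5)` → result1 = [5]
`result2 = append_to(8)` → result1 = [5, 8] (same object as result2); result2 = [5, 8] (same object as result1)
`result3 = append_to(5)` → result1 = [5, 8, 5] (same object as result2, result3); result2 = [5, 8, 5] (same object as result1, result3); result3 = [5, 8, 5] (same object as result1, result2)
`print(result1)` → prints [5, 8, 5]
`print(result2)` → prints [5, 8, 5]
`print(result3)` → prints [5, 8, 5]
`print(result1 is result2)` → prints True

Answer:
[5, 8, 5]
[5, 8, 5]
[5, 8, 5]
True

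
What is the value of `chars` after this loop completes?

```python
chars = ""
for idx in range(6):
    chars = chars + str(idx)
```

Concatenate digits 0 to 5
`chars` takes the values: "" → "0" → "01" → "012" → "0123" → "01234" → "012345"

Answer: "012345"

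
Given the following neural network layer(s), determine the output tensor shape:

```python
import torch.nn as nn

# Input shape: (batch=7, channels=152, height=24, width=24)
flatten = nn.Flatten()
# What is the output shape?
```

Input: (7, 152, 24, 24) -> Output: (7, 87552)

Answer: (7, 87552)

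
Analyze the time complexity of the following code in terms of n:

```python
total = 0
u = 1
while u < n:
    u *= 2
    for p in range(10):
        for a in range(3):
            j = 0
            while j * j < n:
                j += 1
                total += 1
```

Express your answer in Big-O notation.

Each loop level contributes: log n × 1 × 1 × √n. Multiplying the contributions gives O(√n log n).

Answer: O(√n log n)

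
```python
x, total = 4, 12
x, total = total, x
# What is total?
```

Trace:
`x, total = 4, 12` → x = 4; total = 12
`x, total = total, x` → x = 12; total = 4
So total = 4

Answer: 4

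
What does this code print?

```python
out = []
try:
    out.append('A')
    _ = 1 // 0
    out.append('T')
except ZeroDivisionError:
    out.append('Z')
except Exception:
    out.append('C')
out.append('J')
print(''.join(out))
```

Execution trace: 'A' (try body) → 'Z' (except ZeroDivisionError) → 'J' (after the try/except). Output: AZJ

Answer: AZJ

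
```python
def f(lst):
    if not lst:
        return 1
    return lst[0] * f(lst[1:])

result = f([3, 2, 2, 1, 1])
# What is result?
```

Product over [3, 2, 2, 1, 1] = 3 * 2 * 2 * 1 * 1 = 12

Answer: 12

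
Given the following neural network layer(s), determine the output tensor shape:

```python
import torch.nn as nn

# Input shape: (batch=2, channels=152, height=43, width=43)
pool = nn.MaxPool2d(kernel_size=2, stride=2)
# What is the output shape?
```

Input: (2, 152, 43, 43) -> Output: (2, 152, 21, 21)

Answer: (2, 152, 21, 21)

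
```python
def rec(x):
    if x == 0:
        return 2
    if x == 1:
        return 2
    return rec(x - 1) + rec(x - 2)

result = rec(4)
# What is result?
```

Build up from base cases: rec(0)=2, rec(1)=2, rec(2)=4, rec(3)=6, rec(4)=10

Answer: 10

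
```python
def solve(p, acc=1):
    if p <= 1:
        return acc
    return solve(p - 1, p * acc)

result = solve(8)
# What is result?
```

Accumulator trace (n, acc): (8, 1) -> (7, 8) -> (6, 56) -> (5, 336) -> (4, 1680) -> (3, 6720) -> (2, 20160) -> (1, 40320) -> return 40320

Answer: 40320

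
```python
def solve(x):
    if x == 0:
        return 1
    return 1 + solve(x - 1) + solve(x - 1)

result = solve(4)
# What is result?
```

solve(x) = 1 + 2·solve(x-1), solve(0)=1. Closed form: (1+1)·2^4 - 1 = 31.

Answer: 31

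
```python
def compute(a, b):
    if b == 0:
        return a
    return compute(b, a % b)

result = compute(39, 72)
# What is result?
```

compute(39, 72) -> compute(72, 39) -> compute(39, 33) -> compute(33, 6) -> compute(6, 3) -> compute(3, 0) -> 3

Answer: 3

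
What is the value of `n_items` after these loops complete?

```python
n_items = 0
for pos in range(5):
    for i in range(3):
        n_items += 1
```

5 * 3 = 15
`n_items` takes the values: 0 → 1 → 2 → 3 → 4 → 5 → 6 → 7 → 8 → 9 → 10 → 11 → 12 → 13 → 14 → 15

Answer: 15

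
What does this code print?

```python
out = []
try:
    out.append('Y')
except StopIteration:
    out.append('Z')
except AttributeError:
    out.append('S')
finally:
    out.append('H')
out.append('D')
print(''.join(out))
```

Execution trace: 'Y' (try body, no exception) → 'H' (finally) → 'D' (after the try/except). Output: YHD

Answer: YHD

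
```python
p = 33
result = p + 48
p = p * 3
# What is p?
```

Trace:
`p = 33` → p = 33
`result = p + 48` → result = 81
`p = p * 3` → p = 99
So p = 99

Answer: 99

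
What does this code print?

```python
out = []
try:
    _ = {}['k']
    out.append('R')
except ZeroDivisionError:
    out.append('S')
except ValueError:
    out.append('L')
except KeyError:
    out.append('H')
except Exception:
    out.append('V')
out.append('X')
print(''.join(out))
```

Execution trace: 'H' (except KeyError) → 'X' (after the try/except). Output: HX

Answer: HX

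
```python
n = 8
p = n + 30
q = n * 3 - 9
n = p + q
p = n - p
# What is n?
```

Trace:
`n = 8` → n = 8
`p = n + 30` → p = 38
`q = n * 3 - 9` → q = 15
`n = p + q` → n = 53
`p = n - p` → p = 15
So n = 53

Answer: 53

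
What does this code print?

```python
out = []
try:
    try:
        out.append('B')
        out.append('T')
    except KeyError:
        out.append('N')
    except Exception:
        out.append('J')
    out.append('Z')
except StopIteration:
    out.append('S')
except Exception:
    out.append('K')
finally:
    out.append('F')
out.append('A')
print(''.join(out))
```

Execution trace: 'B' (inner try body) → 'T' (inner try body, no exception) → 'Z' (try body, no exception) → 'F' (finally) → 'A' (after the try/except). Output: BTZFA

Answer: BTZFA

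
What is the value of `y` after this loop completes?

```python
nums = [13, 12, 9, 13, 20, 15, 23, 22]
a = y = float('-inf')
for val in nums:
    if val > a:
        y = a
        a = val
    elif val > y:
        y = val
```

Second largest (with repeats) in [13, 12, 9, 13, 20, 15, 23, 22]
`y` takes the values: -inf → 12 → 13 → 15 → 20 → 22

Answer: 22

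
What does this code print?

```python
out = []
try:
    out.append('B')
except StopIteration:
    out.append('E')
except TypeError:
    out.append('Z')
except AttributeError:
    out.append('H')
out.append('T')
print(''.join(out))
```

Execution trace: 'B' (try body, no exception) → 'T' (after the try/except). Output: BT

Answer: BT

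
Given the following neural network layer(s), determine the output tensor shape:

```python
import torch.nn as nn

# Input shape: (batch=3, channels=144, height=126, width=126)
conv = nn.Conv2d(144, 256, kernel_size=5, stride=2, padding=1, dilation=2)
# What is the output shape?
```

Input: (3, 144, 126, 126) -> Output: (3, 256, 60, 60)

Answer: (3, 256, 60, 60)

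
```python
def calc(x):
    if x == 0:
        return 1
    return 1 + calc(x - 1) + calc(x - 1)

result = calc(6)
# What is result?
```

calc(x) = 1 + 2·calc(x-1), calc(0)=1. Closed form: (1+1)·2^6 - 1 = 127.

Answer: 127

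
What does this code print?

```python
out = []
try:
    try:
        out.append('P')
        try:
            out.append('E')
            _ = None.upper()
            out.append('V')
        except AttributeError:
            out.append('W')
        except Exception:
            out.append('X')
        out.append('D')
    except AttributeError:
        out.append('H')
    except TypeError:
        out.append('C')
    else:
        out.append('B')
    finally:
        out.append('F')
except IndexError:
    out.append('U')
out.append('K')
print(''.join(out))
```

Execution trace: 'P' (try body) → 'E' (inner try body) → 'W' (inner except AttributeError) → 'D' (try body, no exception) → 'B' (else) → 'F' (finally) → 'K' (after the try/except). Output: PEWDBFK

Answer: PEWDBFK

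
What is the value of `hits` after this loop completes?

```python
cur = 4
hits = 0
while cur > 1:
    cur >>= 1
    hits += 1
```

Count right shifts until 1
`hits` takes the values: 0 → 1 → 2

Answer: 2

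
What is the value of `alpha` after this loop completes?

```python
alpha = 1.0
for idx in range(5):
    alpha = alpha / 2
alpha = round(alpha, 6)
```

Halving LR 5 times: 1 / 2^5
`alpha` takes the values: 1.0 → 0.5 → 0.25 → 0.125 → 0.0625 → 0.03125

Answer: 0.03125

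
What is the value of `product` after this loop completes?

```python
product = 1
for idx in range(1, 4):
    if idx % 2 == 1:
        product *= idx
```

Product of odd numbers 1 to 3
`product` takes the values: 1 → 3

Answer: 3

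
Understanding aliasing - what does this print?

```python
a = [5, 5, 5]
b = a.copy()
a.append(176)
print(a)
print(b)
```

Key concept: list.copy() creates independent copy.
Step by step:
`a = [5, 5, 5]` → a = [5, 5, 5]
`b = a.copy()` → b = [5, 5, 5]
`a.append(176)` → a = [5, 5, 5, 176]
`print(a)` → prints [5, 5, 5, 176]
`print(b)` → prints [5, 5, 5]

Answer:
[5, 5, 5, 176]
[5, 5, 5]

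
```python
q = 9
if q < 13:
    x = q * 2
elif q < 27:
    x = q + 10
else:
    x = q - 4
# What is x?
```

Trace:
`q = 9` → q = 9
`if q < 13: ...` → q < 13 is True → x = 18
So x = 18

Answer: 18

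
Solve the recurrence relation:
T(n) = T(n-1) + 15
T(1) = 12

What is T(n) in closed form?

Unrolling: T(n) = T(1) + 15·(n-1) = 12 + 15(n-1) = 15n - 3.

Answer: T(n) = 15n - 3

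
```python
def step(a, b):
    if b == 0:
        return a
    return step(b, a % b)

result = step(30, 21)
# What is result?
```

step(30, 21) -> step(21, 9) -> step(9, 3) -> step(3, 0) -> 3

Answer: 3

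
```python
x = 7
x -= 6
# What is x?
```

Trace:
`x = 7` → x = 7
`x -= 6` → x = 1
So x = 1

Answer: 1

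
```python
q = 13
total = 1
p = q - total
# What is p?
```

Trace:
`q = 13` → q = 13
`total = 1` → total = 1
`p = q - total` → p = 12
So p = 12

Answer: 12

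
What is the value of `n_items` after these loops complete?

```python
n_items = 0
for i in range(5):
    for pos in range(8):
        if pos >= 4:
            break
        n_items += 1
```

Inner breaks at 4, outer runs 5 times
`n_items` takes the values: 0 → 1 → 2 → 3 → 4 → 5 → 6 → 7 → 8 → 9 → 10 → 11 → 12 → 13 → 14 → 15 → 16 → 17 → 18 → 19 → 20

Answer: 20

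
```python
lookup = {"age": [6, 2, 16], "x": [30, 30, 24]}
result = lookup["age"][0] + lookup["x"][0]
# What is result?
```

Trace:
`lookup = {"age": [6, 2, 16], "x": [30, 30, 24]}` → lookup = {'age': [6, 2, 16], 'x': [30, 30, 24]}
`result = lookup["age"][0] + lookup["x"][0]` → result = 36
So result = 36

Answer: 36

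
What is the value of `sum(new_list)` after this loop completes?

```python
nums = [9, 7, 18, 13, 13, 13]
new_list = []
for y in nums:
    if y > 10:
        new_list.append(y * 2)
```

Sum of doubled values > 10
`new_list` takes the values: [] → [36] → [36, 26] → [36, 26, 26] → [36, 26, 26, 26]
So `sum(new_list)` = 114

Answer: 114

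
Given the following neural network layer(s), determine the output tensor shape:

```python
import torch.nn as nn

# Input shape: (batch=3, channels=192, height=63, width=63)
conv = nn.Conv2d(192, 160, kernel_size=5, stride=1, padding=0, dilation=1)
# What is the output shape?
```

Input: (3, 192, 63, 63) -> Output: (3, 160, 59, 59)

Answer: (3, 160, 59, 59)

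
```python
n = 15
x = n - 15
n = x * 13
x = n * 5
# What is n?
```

Trace:
`n = 15` → n = 15
`x = n - 15` → x = 0
`n = x * 13` → n = 0
`x = n * 5` → x = 0
So n = 0

Answer: 0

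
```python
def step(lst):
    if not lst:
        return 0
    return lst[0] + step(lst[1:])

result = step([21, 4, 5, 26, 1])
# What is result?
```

21 + 4 + 5 + 26 + 1 + 0 = 57

Answer: 57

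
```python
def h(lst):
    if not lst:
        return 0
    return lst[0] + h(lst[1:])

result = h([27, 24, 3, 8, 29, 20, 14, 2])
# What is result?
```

27 + 24 + 3 + 8 + 29 + 20 + 14 + 2 + 0 = 127

Answer: 127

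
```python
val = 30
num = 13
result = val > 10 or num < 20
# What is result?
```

Trace:
`val = 30` → val = 30
`num = 13` → num = 13
`result = val > 10 or num < 20` → result = True
So result = True

Answer: True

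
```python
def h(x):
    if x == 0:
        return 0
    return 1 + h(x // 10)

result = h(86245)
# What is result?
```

Count of digits of 86245: 5

Answer: 5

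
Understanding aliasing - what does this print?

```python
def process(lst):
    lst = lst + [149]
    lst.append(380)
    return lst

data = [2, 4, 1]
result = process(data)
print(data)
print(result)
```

Key concept: rebinding parameter vs mutation.
Step by step:
`data = [2, 4, 1]` → data = [2, 4, 1]
`result = process(data)` → result = [2, 4, 1, 149, 380]
`print(data)` → prints [2, 4, 1]
`print(result)` → prints [2, 4, 1, 149, 380]

Answer:
[2, 4, 1]
[2, 4, 1, 149, 380]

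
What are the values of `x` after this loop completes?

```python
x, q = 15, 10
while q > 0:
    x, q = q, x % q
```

GCD of 15 and 10
`x` takes the values: 15 → 10 → 5

Answer: 5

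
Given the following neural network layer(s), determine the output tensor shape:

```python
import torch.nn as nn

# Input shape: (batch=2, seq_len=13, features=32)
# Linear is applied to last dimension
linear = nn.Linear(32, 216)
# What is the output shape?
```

Input: (2, 13, 32) -> Output: (2, 13, 216)

Answer: (2, 13, 216)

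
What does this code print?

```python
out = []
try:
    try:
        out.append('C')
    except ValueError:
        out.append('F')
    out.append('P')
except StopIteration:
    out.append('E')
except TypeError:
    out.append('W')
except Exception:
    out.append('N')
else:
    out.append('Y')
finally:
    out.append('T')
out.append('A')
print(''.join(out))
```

Execution trace: 'C' (inner try body, no exception) → 'P' (try body, no exception) → 'Y' (else) → 'T' (finally) → 'A' (after the try/except). Output: CPYTA

Answer: CPYTA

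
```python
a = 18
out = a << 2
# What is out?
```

Trace:
`a = 18` → a = 18
`out = a << 2` → out = 72
So out = 72

Answer: 72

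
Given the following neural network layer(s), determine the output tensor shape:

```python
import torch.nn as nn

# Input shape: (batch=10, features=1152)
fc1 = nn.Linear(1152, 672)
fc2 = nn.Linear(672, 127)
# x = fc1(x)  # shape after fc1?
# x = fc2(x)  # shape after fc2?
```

Input: (10, 1152) -> after fc1: (10, 672) -> Output: (10, 127)

Answer: (10, 127)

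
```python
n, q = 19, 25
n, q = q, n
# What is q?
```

Trace:
`n, q = 19, 25` → n = 19; q = 25
`n, q = q, n` → n = 25; q = 19
So q = 19

Answer: 19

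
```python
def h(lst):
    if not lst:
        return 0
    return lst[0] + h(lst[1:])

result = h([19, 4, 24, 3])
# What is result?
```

19 + 4 + 24 + 3 + 0 = 50

Answer: 50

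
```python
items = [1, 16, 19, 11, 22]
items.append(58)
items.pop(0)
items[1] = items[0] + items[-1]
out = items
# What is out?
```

Trace:
`items = [1, 16, 19, 11, 22]` → items = [1, 16, 19, 11, 22]
`items.append(58)` → items = [1, 16, 19, 11, 22, 58]
`items.pop(0)` → items = [16, 19, 11, 22, 58]
`items[1] = items[0] + items[-1]` → items = [16, 74, 11, 22, 58]
`out = items` → out = [16, 74, 11, 22, 58]
So out = [16, 74, 11, 22, 58]

Answer: [16, 74, 11, 22, 58]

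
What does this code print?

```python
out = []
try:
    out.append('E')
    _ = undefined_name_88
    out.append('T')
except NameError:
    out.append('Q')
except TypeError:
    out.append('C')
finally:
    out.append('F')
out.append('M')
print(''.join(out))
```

Execution trace: 'E' (try body) → 'Q' (except NameError) → 'F' (finally) → 'M' (after the try/except). Output: EQFM

Answer: EQFM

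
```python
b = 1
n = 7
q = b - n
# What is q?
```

Trace:
`b = 1` → b = 1
`n = 7` → n = 7
`q = b - n` → q = -6
So q = -6

Answer: -6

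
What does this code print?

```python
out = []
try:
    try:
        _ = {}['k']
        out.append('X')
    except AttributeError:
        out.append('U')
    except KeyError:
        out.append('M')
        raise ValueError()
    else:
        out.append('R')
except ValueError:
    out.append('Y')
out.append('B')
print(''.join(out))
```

Execution trace: 'M' (inner except KeyError) → 'Y' (outer except ValueError) → 'B' (after the try/except). Output: MYB

Answer: MYB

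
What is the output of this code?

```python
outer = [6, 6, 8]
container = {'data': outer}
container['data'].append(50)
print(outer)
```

Key concept: dict holds reference to list.
Step by step:
`outer = [6, 6, 8]` → outer = [6, 6, 8]
`container = {'data': outer}` → container = {'data': [6, 6, 8]}
`container['data'].append(50)` → outer = [6, 6, 8, 50]; container = {'data': [6, 6, 8, 50]}
`print(outer)` → prints [6, 6, 8, 50]

Answer: [6, 6, 8, 50]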